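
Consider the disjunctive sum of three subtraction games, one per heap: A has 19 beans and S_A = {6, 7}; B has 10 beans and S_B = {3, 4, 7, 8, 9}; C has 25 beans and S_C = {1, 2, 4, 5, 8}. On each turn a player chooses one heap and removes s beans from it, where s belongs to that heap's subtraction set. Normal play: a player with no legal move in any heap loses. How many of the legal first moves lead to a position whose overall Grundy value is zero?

6

Heap A, S = {6, 7}:
G(0) = 0
G(1) = mex{} = 0
G(2) = mex{} = 0
G(3) = mex{} = 0
G(4) = mex{} = 0
G(5) = mex{} = 0
G(6) = mex{0} = 1
G(7) = mex{0,0} = 1
G(8) = mex{0,0} = 1
G(9) = mex{0,0} = 1
G(10) = mex{0,0} = 1
G(11) = mex{0,0} = 1
G(12) = mex{1,0} = 2
G(13) = mex{1,1} = 0
G(14) = mex{1,1} = 0
G(15) = mex{1,1} = 0
G(16) = mex{1,1} = 0
G(17) = mex{1,1} = 0
G(18) = mex{2,1} = 0
G(19) = mex{0,2} = 1
G_A(19) = 1.
Heap B, S = {3, 4, 7, 8, 9}:
G(0) = 0
G(1) = mex{} = 0
G(2) = mex{} = 0
G(3) = mex{0} = 1
G(4) = mex{0,0} = 1
G(5) = mex{0,0} = 1
G(6) = mex{1,0} = 2
G(7) = mex{1,1,0} = 2
G(8) = mex{1,1,0,0} = 2
G(9) = mex{2,1,0,0,0} = 3
G(10) = mex{2,2,1,0,0} = 3
G_B(10) = 3.
Heap C, S = {1, 2, 4, 5, 8}:
G(0) = 0
G(1) = mex{0} = 1
G(2) = mex{1,0} = 2
G(3) = mex{2,1} = 0
G(4) = mex{0,2,0} = 1
G(5) = mex{1,0,1,0} = 2
G(6) = mex{2,1,2,1} = 0
G(7) = mex{0,2,0,2} = 1
G(8) = mex{1,0,1,0,0} = 2
G(9) = mex{2,1,2,1,1} = 0
G(10) = mex{0,2,0,2,2} = 1
G(11) = mex{1,0,1,0,0} = 2
G(12) = mex{2,1,2,1,1} = 0
G(13) = mex{0,2,0,2,2} = 1
G(14) = mex{1,0,1,0,0} = 2
G(15) = mex{2,1,2,1,1} = 0
G(16) = mex{0,2,0,2,2} = 1
G(17) = mex{1,0,1,0,0} = 2
G(18) = mex{2,1,2,1,1} = 0
G(19) = mex{0,2,0,2,2} = 1
G(20) = mex{1,0,1,0,0} = 2
G(21) = mex{2,1,2,1,1} = 0
G(22) = mex{0,2,0,2,2} = 1
G(23) = mex{1,0,1,0,0} = 2
G(24) = mex{2,1,2,1,1} = 0
G(25) = mex{0,2,0,2,2} = 1
G_C(25) = 1.
Combined Grundy value = 1 ⊕ 3 ⊕ 1 = 3.
A winning move leaves total XOR = 0, i.e. changes one component's Grundy value g to g ⊕ X where X is the current total.
Heap A: need g' = 1⊕3 = 2. Options: 19−6→G=0, 19−7→G=2. Hits: 1.
Heap B: need g' = 3⊕3 = 0. Options: 10−3→G=2, 10−4→G=2, 10−7→G=1, 10−8→G=0, 10−9→G=0. Hits: 2.
Heap C: need g' = 1⊕3 = 2. Options: 25−1→G=0, 25−2→G=2, 25−4→G=0, 25−5→G=2, 25−8→G=2. Hits: 3.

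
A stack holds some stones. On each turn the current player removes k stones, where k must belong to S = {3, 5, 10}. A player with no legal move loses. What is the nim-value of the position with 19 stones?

1

n :  0  1  2  3  4  5  6  7  8  9 10 11 12 13 14 15 16 17 18 19
G :  0  0  0  1  1  1  2  2  0  0  3  1  1  2  2  0  0  0  1  1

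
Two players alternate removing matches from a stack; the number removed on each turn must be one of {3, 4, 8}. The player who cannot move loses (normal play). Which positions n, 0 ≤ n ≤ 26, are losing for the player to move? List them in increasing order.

0, 1, 2, 7, 12, 13, 14, 19, 24, 25, 26

G(0) = 0
G(1) = mex{} = 0
G(2) = mex{} = 0
G(3) = mex{0} = 1
G(4) = mex{0,0} = 1
G(5) = mex{0,0} = 1
G(6) = mex{1,0} = 2
G(7) = mex{1,1} = 0
G(8) = mex{1,1,0} = 2
G(9) = mex{2,1,0} = 3
G(10) = mex{0,2,0} = 1
G(11) = mex{2,0,1} = 3
G(12) = mex{3,2,1} = 0
G(13) = mex{1,3,1} = 0
G(14) = mex{3,1,2} = 0
G(15) = mex{0,3,0} = 1
G(16) = mex{0,0,2} = 1
G(17) = mex{0,0,3} = 1
G(18) = mex{1,0,1} = 2
G(19) = mex{1,1,3} = 0
G(20) = mex{1,1,0} = 2
G(21) = mex{2,1,0} = 3
G(22) = mex{0,2,0} = 1
G(23) = mex{2,0,1} = 3
G(24) = mex{3,2,1} = 0
G(25) = mex{1,3,1} = 0
G(26) = mex{3,1,2} = 0
P-positions are exactly the n with G(n) = 0.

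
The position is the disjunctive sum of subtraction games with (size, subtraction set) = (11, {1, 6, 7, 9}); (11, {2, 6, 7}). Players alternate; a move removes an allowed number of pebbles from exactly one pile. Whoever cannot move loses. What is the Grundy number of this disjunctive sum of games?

2

Pile A, S = {1, 6, 7, 9}:
n :  0  1  2  3  4  5  6  7  8  9 10 11
G :  0  1  0  1  0  1  2  3  2  3  2  3
G_A(11) = 3.
Pile B, S = {2, 6, 7}:
G(0) = 0
G(1) = mex{} = 0
G(2) = mex{0} = 1
G(3) = mex{0} = 1
G(4) = mex{1} = 0
G(5) = mex{1} = 0
G(6) = mex{0,0} = 1
G(7) = mex{0,0,0} = 1
G(8) = mex{1,1,0} = 2
G(9) = mex{1,1,1} = 0
G(10) = mex{2,0,1} = 3
G(11) = mex{0,0,0} = 1
G_B(11) = 1.
Combined Grundy value = 3 ⊕ 1 = 2.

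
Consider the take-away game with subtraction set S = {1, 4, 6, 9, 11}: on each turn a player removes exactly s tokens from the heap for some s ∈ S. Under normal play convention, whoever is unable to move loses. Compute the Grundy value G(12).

0

G(0) = 0
G(1) = mex{0} = 1
G(2) = mex{1} = 0
G(3) = mex{0} = 1
G(4) = mex{1,0} = 2
G(5) = mex{2,1} = 0
G(6) = mex{0,0,0} = 1
G(7) = mex{1,1,1} = 0
G(8) = mex{0,2,0} = 1
G(9) = mex{1,0,1,0} = 2
G(10) = mex{2,1,2,1} = 0
G(11) = mex{0,0,0,0,0} = 1
G(12) = mex{1,1,1,1,1} = 0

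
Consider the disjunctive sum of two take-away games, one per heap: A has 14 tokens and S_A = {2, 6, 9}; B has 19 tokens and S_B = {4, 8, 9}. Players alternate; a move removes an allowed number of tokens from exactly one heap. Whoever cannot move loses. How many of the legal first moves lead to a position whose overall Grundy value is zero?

0

Heap A, S = {2, 6, 9}:
n :  0  1  2  3  4  5  6  7  8  9 10 11 12 13 14
G :  0  0  1  1  0  0  1  1  0  2  1  3  0  2  1
G_A(14) = 1.
Heap B, S = {4, 8, 9}:
n :  0  1  2  3  4  5  6  7  8  9 10 11 12 13 14 15 16 17 18 19
G :  0  0  0  0  1  1  1  1  2  2  2  2  3  0  0  0  0  1  1  1
G_B(19) = 1.
Combined Grundy value = 1 ⊕ 1 = 0.
A winning move leaves total XOR = 0, i.e. changes one component's Grundy value g to g ⊕ X where X is the current total.
Heap A: target g' = 1⊕0 = 1, but every legal move changes the Grundy value (mex property), so 0 moves.
Heap B: target g' = 1⊕0 = 1, but every legal move changes the Grundy value (mex property), so 0 moves.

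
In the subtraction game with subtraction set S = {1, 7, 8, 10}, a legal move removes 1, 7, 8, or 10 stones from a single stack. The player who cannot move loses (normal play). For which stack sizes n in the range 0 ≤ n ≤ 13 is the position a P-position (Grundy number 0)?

n :  0  1  2  3  4  5  6  7  8  9 10 11 12 13
G :  0  1  0  1  0  1  0  1  2  3  2  3  2  3
P-positions are exactly the n with G(n) = 0.

0, 2, 4, 6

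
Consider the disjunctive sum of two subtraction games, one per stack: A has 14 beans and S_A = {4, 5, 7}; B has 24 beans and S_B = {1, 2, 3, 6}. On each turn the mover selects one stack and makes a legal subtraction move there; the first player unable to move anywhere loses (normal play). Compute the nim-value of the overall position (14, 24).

Stack A, S = {4, 5, 7}:
n :  0  1  2  3  4  5  6  7  8  9 10 11 12 13 14
G :  0  0  0  0  1  1  1  1  2  2  2  0  0  0  0
G_A(14) = 0.
Stack B, S = {1, 2, 3, 6}:
n :  0  1  2  3  4  5  6  7  8  9 10 11 12 13 14 15 16 17 18 19 20 21 22 23 24
G :  0  1  2  3  0  1  2  3  0  1  2  3  0  1  2  3  0  1  2  3  0  1  2  3  0
G_B(24) = 0.
Combined Grundy value = 0 ⊕ 0 = 0.

0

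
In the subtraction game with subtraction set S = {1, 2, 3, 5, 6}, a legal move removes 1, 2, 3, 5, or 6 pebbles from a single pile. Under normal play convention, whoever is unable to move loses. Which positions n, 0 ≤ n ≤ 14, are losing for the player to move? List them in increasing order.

0, 4, 8, 12

G(0) = 0
G(1) = mex{0} = 1
G(2) = mex{1,0} = 2
G(3) = mex{2,1,0} = 3
G(4) = mex{3,2,1} = 0
G(5) = mex{0,3,2,0} = 1
G(6) = mex{1,0,3,1,0} = 2
G(7) = mex{2,1,0,2,1} = 3
G(8) = mex{3,2,1,3,2} = 0
G(9) = mex{0,3,2,0,3} = 1
G(10) = mex{1,0,3,1,0} = 2
G(11) = mex{2,1,0,2,1} = 3
G(12) = mex{3,2,1,3,2} = 0
G(13) = mex{0,3,2,0,3} = 1
G(14) = mex{1,0,3,1,0} = 2
P-positions are exactly the n with G(n) = 0.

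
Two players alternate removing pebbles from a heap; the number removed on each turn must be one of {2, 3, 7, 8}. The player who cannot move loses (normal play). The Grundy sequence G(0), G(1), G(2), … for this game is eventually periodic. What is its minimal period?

n :  0  1  2  3  4  5  6  7  8  9 10 11 12 13 14
G :  0  0  1  1  2  0  0  1  1  2  0  0  1  1  2
G(n+5) = G(n) holds for n = 0,…,7 (a full window of length max(S) = 8), so the sequence is purely periodic with period 5.

5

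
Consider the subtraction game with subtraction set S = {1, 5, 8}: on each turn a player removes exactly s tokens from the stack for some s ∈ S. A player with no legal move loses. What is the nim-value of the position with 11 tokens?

G(0) = 0
G(1) = mex{0} = 1
G(2) = mex{1} = 0
G(3) = mex{0} = 1
G(4) = mex{1} = 0
G(5) = mex{0,0} = 1
G(6) = mex{1,1} = 0
G(7) = mex{0,0} = 1
G(8) = mex{1,1,0} = 2
G(9) = mex{2,0,1} = 3
G(10) = mex{3,1,0} = 2
G(11) = mex{2,0,1} = 3

3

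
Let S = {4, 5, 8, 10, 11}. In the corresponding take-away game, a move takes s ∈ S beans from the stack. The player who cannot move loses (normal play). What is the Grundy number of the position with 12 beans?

3

n :  0  1  2  3  4  5  6  7  8  9 10 11 12
G :  0  0  0  0  1  1  1  1  2  2  2  2  3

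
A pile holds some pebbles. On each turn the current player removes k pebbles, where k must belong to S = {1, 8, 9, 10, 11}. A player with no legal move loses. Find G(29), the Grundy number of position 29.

3

n :  0  1  2  3  4  5  6  7  8  9 10 11 12 13 14 15 16 17 18 19 20 21 22 23 24 25 26 27 28 29
G :  0  1  0  1  0  1  0  1  2  3  2  3  2  3  2  3  4  5  0  1  0  1  0  1  0  1  2  3  2  3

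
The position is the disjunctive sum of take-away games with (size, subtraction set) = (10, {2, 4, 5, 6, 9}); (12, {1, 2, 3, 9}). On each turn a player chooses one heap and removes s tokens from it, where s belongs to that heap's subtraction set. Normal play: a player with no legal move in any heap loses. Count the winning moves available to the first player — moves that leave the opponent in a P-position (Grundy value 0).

3

Heap A, S = {2, 4, 5, 6, 9}:
G(0) = 0
G(1) = mex{} = 0
G(2) = mex{0} = 1
G(3) = mex{0} = 1
G(4) = mex{1,0} = 2
G(5) = mex{1,0,0} = 2
G(6) = mex{2,1,0,0} = 3
G(7) = mex{2,1,1,0} = 3
G(8) = mex{3,2,1,1} = 0
G(9) = mex{3,2,2,1,0} = 4
G(10) = mex{0,3,2,2,0} = 1
G_A(10) = 1.
Heap B, S = {1, 2, 3, 9}:
G(0) = 0
G(1) = mex{0} = 1
G(2) = mex{1,0} = 2
G(3) = mex{2,1,0} = 3
G(4) = mex{3,2,1} = 0
G(5) = mex{0,3,2} = 1
G(6) = mex{1,0,3} = 2
G(7) = mex{2,1,0} = 3
G(8) = mex{3,2,1} = 0
G(9) = mex{0,3,2,0} = 1
G(10) = mex{1,0,3,1} = 2
G(11) = mex{2,1,0,2} = 3
G(12) = mex{3,2,1,3} = 0
G_B(12) = 0.
Combined Grundy value = 1 ⊕ 0 = 1.
A winning move leaves total XOR = 0, i.e. changes one component's Grundy value g to g ⊕ X where X is the current total.
Heap A: need g' = 1⊕1 = 0. Options: 10−2→G=0, 10−4→G=3, 10−5→G=2, 10−6→G=2, 10−9→G=0. Hits: 2.
Heap B: need g' = 0⊕1 = 1. Options: 12−1→G=3, 12−2→G=2, 12−3→G=1, 12−9→G=3. Hits: 1.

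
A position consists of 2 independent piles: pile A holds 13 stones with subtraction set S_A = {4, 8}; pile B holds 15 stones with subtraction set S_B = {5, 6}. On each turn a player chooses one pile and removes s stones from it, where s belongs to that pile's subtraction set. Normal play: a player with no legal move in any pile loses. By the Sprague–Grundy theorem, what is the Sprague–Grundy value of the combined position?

0

Pile A, S = {4, 8}:
G(0) = 0
G(1) = mex{} = 0
G(2) = mex{} = 0
G(3) = mex{} = 0
G(4) = mex{0} = 1
G(5) = mex{0} = 1
G(6) = mex{0} = 1
G(7) = mex{0} = 1
G(8) = mex{1,0} = 2
G(9) = mex{1,0} = 2
G(10) = mex{1,0} = 2
G(11) = mex{1,0} = 2
G(12) = mex{2,1} = 0
G(13) = mex{2,1} = 0
G_A(13) = 0.
Pile B, S = {5, 6}:
n :  0  1  2  3  4  5  6  7  8  9 10 11 12 13 14 15
G :  0  0  0  0  0  1  1  1  1  1  2  0  0  0  0  0
G_B(15) = 0.
Combined Grundy value = 0 ⊕ 0 = 0.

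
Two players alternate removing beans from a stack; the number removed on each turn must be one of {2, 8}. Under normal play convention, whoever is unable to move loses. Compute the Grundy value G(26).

G(0) = 0
G(1) = mex{} = 0
G(2) = mex{0} = 1
G(3) = mex{0} = 1
G(4) = mex{1} = 0
G(5) = mex{1} = 0
G(6) = mex{0} = 1
G(7) = mex{0} = 1
G(8) = mex{1,0} = 2
G(9) = mex{1,0} = 2
G(10) = mex{2,1} = 0
G(11) = mex{2,1} = 0
G(12) = mex{0,0} = 1
G(13) = mex{0,0} = 1
G(14) = mex{1,1} = 0
G(15) = mex{1,1} = 0
G(16) = mex{0,2} = 1
G(17) = mex{0,2} = 1
G(18) = mex{1,0} = 2
G(19) = mex{1,0} = 2
G(20) = mex{2,1} = 0
G(21) = mex{2,1} = 0
G(22) = mex{0,0} = 1
G(23) = mex{0,0} = 1
G(24) = mex{1,1} = 0
G(25) = mex{1,1} = 0
G(26) = mex{0,2} = 1

1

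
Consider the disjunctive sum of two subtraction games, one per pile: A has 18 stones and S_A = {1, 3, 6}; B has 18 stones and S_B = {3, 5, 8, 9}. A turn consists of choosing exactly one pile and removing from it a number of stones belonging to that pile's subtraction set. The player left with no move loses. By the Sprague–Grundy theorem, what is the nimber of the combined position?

Pile A, S = {1, 3, 6}:
G(0) = 0
G(1) = mex{0} = 1
G(2) = mex{1} = 0
G(3) = mex{0,0} = 1
G(4) = mex{1,1} = 0
G(5) = mex{0,0} = 1
G(6) = mex{1,1,0} = 2
G(7) = mex{2,0,1} = 3
G(8) = mex{3,1,0} = 2
G(9) = mex{2,2,1} = 0
G(10) = mex{0,3,0} = 1
G(11) = mex{1,2,1} = 0
G(12) = mex{0,0,2} = 1
G(13) = mex{1,1,3} = 0
G(14) = mex{0,0,2} = 1
G(15) = mex{1,1,0} = 2
G(16) = mex{2,0,1} = 3
G(17) = mex{3,1,0} = 2
G(18) = mex{2,2,1} = 0
G_A(18) = 0.
Pile B, S = {3, 5, 8, 9}:
n :  0  1  2  3  4  5  6  7  8  9 10 11 12 13 14 15 16 17 18
G :  0  0  0  1  1  1  2  2  2  3  3  3  0  0  0  1  1  1  2
G_B(18) = 2.
Combined Grundy value = 0 ⊕ 2 = 2.

2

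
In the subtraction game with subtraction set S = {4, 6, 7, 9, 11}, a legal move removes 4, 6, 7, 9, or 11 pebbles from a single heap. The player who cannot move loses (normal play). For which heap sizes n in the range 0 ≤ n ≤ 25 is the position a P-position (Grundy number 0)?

n :  0  1  2  3  4  5  6  7  8  9 10 11 12 13 14 15 16 17 18 19 20 21 22 23 24 25
G :  0  0  0  0  1  1  1  1  2  2  2  2  3  3  3  0  0  0  0  1  1  1  1  2  2  2
P-positions are exactly the n with G(n) = 0.

0, 1, 2, 3, 15, 16, 17, 18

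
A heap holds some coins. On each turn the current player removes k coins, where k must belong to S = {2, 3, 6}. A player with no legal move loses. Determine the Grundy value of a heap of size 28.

n :  0  1  2  3  4  5  6  7  8  9 10 11 12 13 14 15 16 17 18 19 20 21 22 23 24 25 26 27 28
G :  0  0  1  1  2  0  3  1  2  0  0  1  1  2  0  3  1  2  0  0  1  1  2  0  3  1  2  0  0

0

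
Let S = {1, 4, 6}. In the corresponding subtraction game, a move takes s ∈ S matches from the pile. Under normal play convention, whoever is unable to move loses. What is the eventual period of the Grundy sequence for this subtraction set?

5

n :  0  1  2  3  4  5  6  7  8  9 10 11 12 13 14
G :  0  1  0  1  2  0  1  0  1  2  0  1  0  1  2
G(n+5) = G(n) holds for n = 0,…,5 (a full window of length max(S) = 6), so the sequence is purely periodic with period 5.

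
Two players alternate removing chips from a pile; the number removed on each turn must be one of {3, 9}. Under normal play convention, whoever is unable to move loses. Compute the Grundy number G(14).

G(0) = 0
G(1) = mex{} = 0
G(2) = mex{} = 0
G(3) = mex{0} = 1
G(4) = mex{0} = 1
G(5) = mex{0} = 1
G(6) = mex{1} = 0
G(7) = mex{1} = 0
G(8) = mex{1} = 0
G(9) = mex{0,0} = 1
G(10) = mex{0,0} = 1
G(11) = mex{0,0} = 1
G(12) = mex{1,1} = 0
G(13) = mex{1,1} = 0
G(14) = mex{1,1} = 0

0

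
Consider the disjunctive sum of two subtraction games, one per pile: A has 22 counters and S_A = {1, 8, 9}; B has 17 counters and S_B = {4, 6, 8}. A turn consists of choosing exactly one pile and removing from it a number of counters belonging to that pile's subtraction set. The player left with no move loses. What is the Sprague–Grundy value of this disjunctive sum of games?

Pile A, S = {1, 8, 9}:
n :  0  1  2  3  4  5  6  7  8  9 10 11 12 13 14 15 16 17 18 19 20 21 22
G :  0  1  0  1  0  1  0  1  2  3  2  3  2  3  2  3  0  1  0  1  0  1  0
G_A(22) = 0.
Pile B, S = {4, 6, 8}:
n :  0  1  2  3  4  5  6  7  8  9 10 11 12 13 14 15 16 17
G :  0  0  0  0  1  1  1  1  2  2  2  2  0  0  0  0  1  1
G_B(17) = 1.
Combined Grundy value = 0 ⊕ 1 = 1.

1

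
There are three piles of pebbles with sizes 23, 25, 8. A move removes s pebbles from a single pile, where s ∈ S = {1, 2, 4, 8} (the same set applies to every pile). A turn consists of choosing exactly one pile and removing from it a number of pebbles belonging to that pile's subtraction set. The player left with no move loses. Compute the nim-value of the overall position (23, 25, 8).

1

All piles use S = {1, 2, 4, 8}:
n :  0  1  2  3  4  5  6  7  8  9 10 11 12 13 14 15 16 17 18 19 20 21 22 23 24 25
G :  0  1  2  0  1  2  0  1  2  0  1  2  0  1  2  0  1  2  0  1  2  0  1  2  0  1
Pile A: G(23) = 2.
Pile B: G(25) = 1.
Pile C: G(8) = 2.
Combined Grundy value = 2 ⊕ 1 ⊕ 2 = 1.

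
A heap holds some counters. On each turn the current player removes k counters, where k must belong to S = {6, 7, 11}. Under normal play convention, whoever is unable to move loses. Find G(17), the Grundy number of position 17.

G(0) = 0
G(1) = mex{} = 0
G(2) = mex{} = 0
G(3) = mex{} = 0
G(4) = mex{} = 0
G(5) = mex{} = 0
G(6) = mex{0} = 1
G(7) = mex{0,0} = 1
G(8) = mex{0,0} = 1
G(9) = mex{0,0} = 1
G(10) = mex{0,0} = 1
G(11) = mex{0,0,0} = 1
G(12) = mex{1,0,0} = 2
G(13) = mex{1,1,0} = 2
G(14) = mex{1,1,0} = 2
G(15) = mex{1,1,0} = 2
G(16) = mex{1,1,0} = 2
G(17) = mex{1,1,1} = 0

0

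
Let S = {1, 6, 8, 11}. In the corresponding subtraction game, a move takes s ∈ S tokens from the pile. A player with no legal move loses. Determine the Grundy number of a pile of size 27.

1

G(0) = 0
G(1) = mex{0} = 1
G(2) = mex{1} = 0
G(3) = mex{0} = 1
G(4) = mex{1} = 0
G(5) = mex{0} = 1
G(6) = mex{1,0} = 2
G(7) = mex{2,1} = 0
G(8) = mex{0,0,0} = 1
G(9) = mex{1,1,1} = 0
G(10) = mex{0,0,0} = 1
G(11) = mex{1,1,1,0} = 2
G(12) = mex{2,2,0,1} = 3
G(13) = mex{3,0,1,0} = 2
G(14) = mex{2,1,2,1} = 0
G(15) = mex{0,0,0,0} = 1
G(16) = mex{1,1,1,1} = 0
G(17) = mex{0,2,0,2} = 1
G(18) = mex{1,3,1,0} = 2
G(19) = mex{2,2,2,1} = 0
G(20) = mex{0,0,3,0} = 1
G(21) = mex{1,1,2,1} = 0
G(22) = mex{0,0,0,2} = 1
G(23) = mex{1,1,1,3} = 0
G(24) = mex{0,2,0,2} = 1
G(25) = mex{1,0,1,0} = 2
G(26) = mex{2,1,2,1} = 0
G(27) = mex{0,0,0,0} = 1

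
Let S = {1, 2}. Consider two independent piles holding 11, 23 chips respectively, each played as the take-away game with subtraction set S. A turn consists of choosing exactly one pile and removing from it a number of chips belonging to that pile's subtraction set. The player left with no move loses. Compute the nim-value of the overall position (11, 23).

0

All piles use S = {1, 2}:
n :  0  1  2  3  4  5  6  7  8  9 10 11 12 13 14 15 16 17 18 19 20 21 22 23
G :  0  1  2  0  1  2  0  1  2  0  1  2  0  1  2  0  1  2  0  1  2  0  1  2
Pile A: G(11) = 2.
Pile B: G(23) = 2.
Combined Grundy value = 2 ⊕ 2 = 0.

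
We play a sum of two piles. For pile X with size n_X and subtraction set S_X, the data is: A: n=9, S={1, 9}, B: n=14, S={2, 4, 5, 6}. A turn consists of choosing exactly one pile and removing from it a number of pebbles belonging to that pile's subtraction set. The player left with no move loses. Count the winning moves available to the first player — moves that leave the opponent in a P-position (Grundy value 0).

Pile A, S = {1, 9}:
G(0) = 0
G(1) = mex{0} = 1
G(2) = mex{1} = 0
G(3) = mex{0} = 1
G(4) = mex{1} = 0
G(5) = mex{0} = 1
G(6) = mex{1} = 0
G(7) = mex{0} = 1
G(8) = mex{1} = 0
G(9) = mex{0,0} = 1
G_A(9) = 1.
Pile B, S = {2, 4, 5, 6}:
n :  0  1  2  3  4  5  6  7  8  9 10 11 12 13 14
G :  0  0  1  1  2  2  3  3  0  0  1  1  2  2  3
G_B(14) = 3.
Combined Grundy value = 1 ⊕ 3 = 2.
A winning move leaves total XOR = 0, i.e. changes one component's Grundy value g to g ⊕ X where X is the current total.
Pile A: need g' = 1⊕2 = 3. Options: 9−1→G=0, 9−9→G=0. Hits: 0.
Pile B: need g' = 3⊕2 = 1. Options: 14−2→G=2, 14−4→G=1, 14−5→G=0, 14−6→G=0. Hits: 1.

1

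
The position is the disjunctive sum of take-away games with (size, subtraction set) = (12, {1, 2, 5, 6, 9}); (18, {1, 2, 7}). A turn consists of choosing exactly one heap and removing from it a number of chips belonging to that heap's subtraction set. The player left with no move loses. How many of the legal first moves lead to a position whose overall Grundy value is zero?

Heap A, S = {1, 2, 5, 6, 9}:
n :  0  1  2  3  4  5  6  7  8  9 10 11 12
G :  0  1  2  0  1  2  3  0  1  2  0  1  2
G_A(12) = 2.
Heap B, S = {1, 2, 7}:
G(0) = 0
G(1) = mex{0} = 1
G(2) = mex{1,0} = 2
G(3) = mex{2,1} = 0
G(4) = mex{0,2} = 1
G(5) = mex{1,0} = 2
G(6) = mex{2,1} = 0
G(7) = mex{0,2,0} = 1
G(8) = mex{1,0,1} = 2
G(9) = mex{2,1,2} = 0
G(10) = mex{0,2,0} = 1
G(11) = mex{1,0,1} = 2
G(12) = mex{2,1,2} = 0
G(13) = mex{0,2,0} = 1
G(14) = mex{1,0,1} = 2
G(15) = mex{2,1,2} = 0
G(16) = mex{0,2,0} = 1
G(17) = mex{1,0,1} = 2
G(18) = mex{2,1,2} = 0
G_B(18) = 0.
Combined Grundy value = 2 ⊕ 0 = 2.
A winning move leaves total XOR = 0, i.e. changes one component's Grundy value g to g ⊕ X where X is the current total.
Heap A: need g' = 2⊕2 = 0. Options: 12−1→G=1, 12−2→G=0, 12−5→G=0, 12−6→G=3, 12−9→G=0. Hits: 3.
Heap B: need g' = 0⊕2 = 2. Options: 18−1→G=2, 18−2→G=1, 18−7→G=2. Hits: 2.

5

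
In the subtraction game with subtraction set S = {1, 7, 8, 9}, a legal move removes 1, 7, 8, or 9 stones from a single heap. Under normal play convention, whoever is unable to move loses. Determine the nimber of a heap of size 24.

2

G(0) = 0
G(1) = mex{0} = 1
G(2) = mex{1} = 0
G(3) = mex{0} = 1
G(4) = mex{1} = 0
G(5) = mex{0} = 1
G(6) = mex{1} = 0
G(7) = mex{0,0} = 1
G(8) = mex{1,1,0} = 2
G(9) = mex{2,0,1,0} = 3
G(10) = mex{3,1,0,1} = 2
G(11) = mex{2,0,1,0} = 3
G(12) = mex{3,1,0,1} = 2
G(13) = mex{2,0,1,0} = 3
G(14) = mex{3,1,0,1} = 2
G(15) = mex{2,2,1,0} = 3
G(16) = mex{3,3,2,1} = 0
G(17) = mex{0,2,3,2} = 1
G(18) = mex{1,3,2,3} = 0
G(19) = mex{0,2,3,2} = 1
G(20) = mex{1,3,2,3} = 0
G(21) = mex{0,2,3,2} = 1
G(22) = mex{1,3,2,3} = 0
G(23) = mex{0,0,3,2} = 1
G(24) = mex{1,1,0,3} = 2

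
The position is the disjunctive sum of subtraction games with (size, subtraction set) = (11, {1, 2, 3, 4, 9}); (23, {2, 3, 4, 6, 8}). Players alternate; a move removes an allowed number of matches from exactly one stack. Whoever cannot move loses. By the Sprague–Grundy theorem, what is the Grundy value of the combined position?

0

Stack A, S = {1, 2, 3, 4, 9}:
G(0) = 0
G(1) = mex{0} = 1
G(2) = mex{1,0} = 2
G(3) = mex{2,1,0} = 3
G(4) = mex{3,2,1,0} = 4
G(5) = mex{4,3,2,1} = 0
G(6) = mex{0,4,3,2} = 1
G(7) = mex{1,0,4,3} = 2
G(8) = mex{2,1,0,4} = 3
G(9) = mex{3,2,1,0,0} = 4
G(10) = mex{4,3,2,1,1} = 0
G(11) = mex{0,4,3,2,2} = 1
G_A(11) = 1.
Stack B, S = {2, 3, 4, 6, 8}:
G(0) = 0
G(1) = mex{} = 0
G(2) = mex{0} = 1
G(3) = mex{0,0} = 1
G(4) = mex{1,0,0} = 2
G(5) = mex{1,1,0} = 2
G(6) = mex{2,1,1,0} = 3
G(7) = mex{2,2,1,0} = 3
G(8) = mex{3,2,2,1,0} = 4
G(9) = mex{3,3,2,1,0} = 4
G(10) = mex{4,3,3,2,1} = 0
G(11) = mex{4,4,3,2,1} = 0
G(12) = mex{0,4,4,3,2} = 1
G(13) = mex{0,0,4,3,2} = 1
G(14) = mex{1,0,0,4,3} = 2
G(15) = mex{1,1,0,4,3} = 2
G(16) = mex{2,1,1,0,4} = 3
G(17) = mex{2,2,1,0,4} = 3
G(18) = mex{3,2,2,1,0} = 4
G(19) = mex{3,3,2,1,0} = 4
G(20) = mex{4,3,3,2,1} = 0
G(21) = mex{4,4,3,2,1} = 0
G(22) = mex{0,4,4,3,2} = 1
G(23) = mex{0,0,4,3,2} = 1
G_B(23) = 1.
Combined Grundy value = 1 ⊕ 1 = 0.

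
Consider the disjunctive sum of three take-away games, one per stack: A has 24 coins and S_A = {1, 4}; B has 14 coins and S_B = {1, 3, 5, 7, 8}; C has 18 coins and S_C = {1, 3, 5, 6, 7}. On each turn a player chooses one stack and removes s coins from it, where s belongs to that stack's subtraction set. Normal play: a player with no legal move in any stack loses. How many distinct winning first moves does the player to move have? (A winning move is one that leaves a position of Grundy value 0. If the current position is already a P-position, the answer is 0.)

Stack A, S = {1, 4}:
G(0) = 0
G(1) = mex{0} = 1
G(2) = mex{1} = 0
G(3) = mex{0} = 1
G(4) = mex{1,0} = 2
G(5) = mex{2,1} = 0
G(6) = mex{0,0} = 1
G(7) = mex{1,1} = 0
G(8) = mex{0,2} = 1
G(9) = mex{1,0} = 2
G(10) = mex{2,1} = 0
G(11) = mex{0,0} = 1
G(12) = mex{1,1} = 0
G(13) = mex{0,2} = 1
G(14) = mex{1,0} = 2
G(15) = mex{2,1} = 0
G(16) = mex{0,0} = 1
G(17) = mex{1,1} = 0
G(18) = mex{0,2} = 1
G(19) = mex{1,0} = 2
G(20) = mex{2,1} = 0
G(21) = mex{0,0} = 1
G(22) = mex{1,1} = 0
G(23) = mex{0,2} = 1
G(24) = mex{1,0} = 2
G_A(24) = 2.
Stack B, S = {1, 3, 5, 7, 8}:
n :  0  1  2  3  4  5  6  7  8  9 10 11 12 13 14
G :  0  1  0  1  0  1  0  1  2  3  2  3  2  3  2
G_B(14) = 2.
Stack C, S = {1, 3, 5, 6, 7}:
n :  0  1  2  3  4  5  6  7  8  9 10 11 12 13 14 15 16 17 18
G :  0  1  0  1  0  1  2  3  2  3  2  3  0  1  0  1  0  1  2
G_C(18) = 2.
Combined Grundy value = 2 ⊕ 2 ⊕ 2 = 2.
A winning move leaves total XOR = 0, i.e. changes one component's Grundy value g to g ⊕ X where X is the current total.
Stack A: need g' = 2⊕2 = 0. Options: 24−1→G=1, 24−4→G=0. Hits: 1.
Stack B: need g' = 2⊕2 = 0. Options: 14−1→G=3, 14−3→G=3, 14−5→G=3, 14−7→G=1, 14−8→G=0. Hits: 1.
Stack C: need g' = 2⊕2 = 0. Options: 18−1→G=1, 18−3→G=1, 18−5→G=1, 18−6→G=0, 18−7→G=3. Hits: 1.

3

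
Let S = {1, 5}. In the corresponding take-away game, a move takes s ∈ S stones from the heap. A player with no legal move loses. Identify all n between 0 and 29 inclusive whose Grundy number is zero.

n :  0  1  2  3  4  5  6  7  8  9 10 11 12 13 14 15 16 17 18 19 20 21 22 23 24 25 26 27 28 29
G :  0  1  0  1  0  1  0  1  0  1  0  1  0  1  0  1  0  1  0  1  0  1  0  1  0  1  0  1  0  1
P-positions are exactly the n with G(n) = 0.

0, 2, 4, 6, 8, 10, 12, 14, 16, 18, 20, 22, 24, 26, 28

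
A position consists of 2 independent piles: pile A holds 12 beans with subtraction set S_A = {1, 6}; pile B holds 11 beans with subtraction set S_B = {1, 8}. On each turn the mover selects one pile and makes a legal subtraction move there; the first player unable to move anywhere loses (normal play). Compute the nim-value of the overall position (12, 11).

Pile A, S = {1, 6}:
G(0) = 0
G(1) = mex{0} = 1
G(2) = mex{1} = 0
G(3) = mex{0} = 1
G(4) = mex{1} = 0
G(5) = mex{0} = 1
G(6) = mex{1,0} = 2
G(7) = mex{2,1} = 0
G(8) = mex{0,0} = 1
G(9) = mex{1,1} = 0
G(10) = mex{0,0} = 1
G(11) = mex{1,1} = 0
G(12) = mex{0,2} = 1
G_A(12) = 1.
Pile B, S = {1, 8}:
n :  0  1  2  3  4  5  6  7  8  9 10 11
G :  0  1  0  1  0  1  0  1  2  0  1  0
G_B(11) = 0.
Combined Grundy value = 1 ⊕ 0 = 1.

1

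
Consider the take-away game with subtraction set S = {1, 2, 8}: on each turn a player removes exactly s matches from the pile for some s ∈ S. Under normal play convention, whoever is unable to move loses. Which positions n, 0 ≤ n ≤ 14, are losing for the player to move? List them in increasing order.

G(0) = 0
G(1) = mex{0} = 1
G(2) = mex{1,0} = 2
G(3) = mex{2,1} = 0
G(4) = mex{0,2} = 1
G(5) = mex{1,0} = 2
G(6) = mex{2,1} = 0
G(7) = mex{0,2} = 1
G(8) = mex{1,0,0} = 2
G(9) = mex{2,1,1} = 0
G(10) = mex{0,2,2} = 1
G(11) = mex{1,0,0} = 2
G(12) = mex{2,1,1} = 0
G(13) = mex{0,2,2} = 1
G(14) = mex{1,0,0} = 2
P-positions are exactly the n with G(n) = 0.

0, 3, 6, 9, 12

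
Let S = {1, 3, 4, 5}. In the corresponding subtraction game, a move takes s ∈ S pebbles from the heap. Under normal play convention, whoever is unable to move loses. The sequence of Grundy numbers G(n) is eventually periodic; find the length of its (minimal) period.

8

G(0) = 0
G(1) = mex{0} = 1
G(2) = mex{1} = 0
G(3) = mex{0,0} = 1
G(4) = mex{1,1,0} = 2
G(5) = mex{2,0,1,0} = 3
G(6) = mex{3,1,0,1} = 2
G(7) = mex{2,2,1,0} = 3
G(8) = mex{3,3,2,1} = 0
G(9) = mex{0,2,3,2} = 1
G(10) = mex{1,3,2,3} = 0
G(11) = mex{0,0,3,2} = 1
G(12) = mex{1,1,0,3} = 2
G(13) = mex{2,0,1,0} = 3
G(14) = mex{3,1,0,1} = 2
G(15) = mex{2,2,1,0} = 3
G(16) = mex{3,3,2,1} = 0
G(17) = mex{0,2,3,2} = 1
G(n+8) = G(n) holds for n = 0,…,4 (a full window of length max(S) = 5), so the sequence is purely periodic with period 8.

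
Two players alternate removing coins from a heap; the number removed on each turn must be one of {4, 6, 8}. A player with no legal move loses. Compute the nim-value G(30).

n :  0  1  2  3  4  5  6  7  8  9 10 11 12 13 14 15 16 17 18 19 20 21 22 23 24 25 26 27 28 29 30
G :  0  0  0  0  1  1  1  1  2  2  2  2  0  0  0  0  1  1  1  1  2  2  2  2  0  0  0  0  1  1  1

1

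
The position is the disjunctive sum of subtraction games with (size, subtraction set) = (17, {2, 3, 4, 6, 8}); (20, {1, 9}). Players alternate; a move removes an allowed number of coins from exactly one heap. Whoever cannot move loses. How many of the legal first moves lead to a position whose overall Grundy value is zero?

Heap A, S = {2, 3, 4, 6, 8}:
n :  0  1  2  3  4  5  6  7  8  9 10 11 12 13 14 15 16 17
G :  0  0  1  1  2  2  3  3  4  4  0  0  1  1  2  2  3  3
G_A(17) = 3.
Heap B, S = {1, 9}:
G(0) = 0
G(1) = mex{0} = 1
G(2) = mex{1} = 0
G(3) = mex{0} = 1
G(4) = mex{1} = 0
G(5) = mex{0} = 1
G(6) = mex{1} = 0
G(7) = mex{0} = 1
G(8) = mex{1} = 0
G(9) = mex{0,0} = 1
G(10) = mex{1,1} = 0
G(11) = mex{0,0} = 1
G(12) = mex{1,1} = 0
G(13) = mex{0,0} = 1
G(14) = mex{1,1} = 0
G(15) = mex{0,0} = 1
G(16) = mex{1,1} = 0
G(17) = mex{0,0} = 1
G(18) = mex{1,1} = 0
G(19) = mex{0,0} = 1
G(20) = mex{1,1} = 0
G_B(20) = 0.
Combined Grundy value = 3 ⊕ 0 = 3.
A winning move leaves total XOR = 0, i.e. changes one component's Grundy value g to g ⊕ X where X is the current total.
Heap A: need g' = 3⊕3 = 0. Options: 17−2→G=2, 17−3→G=2, 17−4→G=1, 17−6→G=0, 17−8→G=4. Hits: 1.
Heap B: need g' = 0⊕3 = 3. Options: 20−1→G=1, 20−9→G=1. Hits: 0.

1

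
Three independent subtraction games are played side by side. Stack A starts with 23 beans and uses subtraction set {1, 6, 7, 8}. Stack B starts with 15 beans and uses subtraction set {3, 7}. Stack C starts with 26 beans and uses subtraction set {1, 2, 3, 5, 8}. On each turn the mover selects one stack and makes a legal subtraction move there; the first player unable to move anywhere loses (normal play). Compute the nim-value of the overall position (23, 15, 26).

Stack A, S = {1, 6, 7, 8}:
G(0) = 0
G(1) = mex{0} = 1
G(2) = mex{1} = 0
G(3) = mex{0} = 1
G(4) = mex{1} = 0
G(5) = mex{0} = 1
G(6) = mex{1,0} = 2
G(7) = mex{2,1,0} = 3
G(8) = mex{3,0,1,0} = 2
G(9) = mex{2,1,0,1} = 3
G(10) = mex{3,0,1,0} = 2
G(11) = mex{2,1,0,1} = 3
G(12) = mex{3,2,1,0} = 4
G(13) = mex{4,3,2,1} = 0
G(14) = mex{0,2,3,2} = 1
G(15) = mex{1,3,2,3} = 0
G(16) = mex{0,2,3,2} = 1
G(17) = mex{1,3,2,3} = 0
G(18) = mex{0,4,3,2} = 1
G(19) = mex{1,0,4,3} = 2
G(20) = mex{2,1,0,4} = 3
G(21) = mex{3,0,1,0} = 2
G(22) = mex{2,1,0,1} = 3
G(23) = mex{3,0,1,0} = 2
G_A(23) = 2.
Stack B, S = {3, 7}:
G(0) = 0
G(1) = mex{} = 0
G(2) = mex{} = 0
G(3) = mex{0} = 1
G(4) = mex{0} = 1
G(5) = mex{0} = 1
G(6) = mex{1} = 0
G(7) = mex{1,0} = 2
G(8) = mex{1,0} = 2
G(9) = mex{0,0} = 1
G(10) = mex{2,1} = 0
G(11) = mex{2,1} = 0
G(12) = mex{1,1} = 0
G(13) = mex{0,0} = 1
G(14) = mex{0,2} = 1
G(15) = mex{0,2} = 1
G_B(15) = 1.
Stack C, S = {1, 2, 3, 5, 8}:
n :  0  1  2  3  4  5  6  7  8  9 10 11 12 13 14 15 16 17 18 19 20 21 22 23 24 25 26
G :  0  1  2  3  0  1  2  3  4  5  0  1  2  3  0  1  2  3  4  5  0  1  2  3  0  1  2
G_C(26) = 2.
Combined Grundy value = 2 ⊕ 1 ⊕ 2 = 1.

1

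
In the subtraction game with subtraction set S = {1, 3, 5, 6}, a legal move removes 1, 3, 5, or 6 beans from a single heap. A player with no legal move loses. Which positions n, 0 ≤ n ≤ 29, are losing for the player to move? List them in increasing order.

n :  0  1  2  3  4  5  6  7  8  9 10 11 12 13 14 15 16 17 18 19 20 21 22 23 24 25 26 27 28 29
G :  0  1  0  1  0  1  2  3  2  3  2  0  1  0  1  0  1  2  3  2  3  2  0  1  0  1  0  1  2  3
P-positions are exactly the n with G(n) = 0.

0, 2, 4, 11, 13, 15, 22, 24, 26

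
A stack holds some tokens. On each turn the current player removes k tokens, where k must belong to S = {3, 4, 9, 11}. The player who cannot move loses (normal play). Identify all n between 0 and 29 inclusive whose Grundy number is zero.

0, 1, 2, 7, 8, 14, 15, 20, 21, 22, 27, 28

G(0) = 0
G(1) = mex{} = 0
G(2) = mex{} = 0
G(3) = mex{0} = 1
G(4) = mex{0,0} = 1
G(5) = mex{0,0} = 1
G(6) = mex{1,0} = 2
G(7) = mex{1,1} = 0
G(8) = mex{1,1} = 0
G(9) = mex{2,1,0} = 3
G(10) = mex{0,2,0} = 1
G(11) = mex{0,0,0,0} = 1
G(12) = mex{3,0,1,0} = 2
G(13) = mex{1,3,1,0} = 2
G(14) = mex{1,1,1,1} = 0
G(15) = mex{2,1,2,1} = 0
G(16) = mex{2,2,0,1} = 3
G(17) = mex{0,2,0,2} = 1
G(18) = mex{0,0,3,0} = 1
G(19) = mex{3,0,1,0} = 2
G(20) = mex{1,3,1,3} = 0
G(21) = mex{1,1,2,1} = 0
G(22) = mex{2,1,2,1} = 0
G(23) = mex{0,2,0,2} = 1
G(24) = mex{0,0,0,2} = 1
G(25) = mex{0,0,3,0} = 1
G(26) = mex{1,0,1,0} = 2
G(27) = mex{1,1,1,3} = 0
G(28) = mex{1,1,2,1} = 0
G(29) = mex{2,1,0,1} = 3
P-positions are exactly the n with G(n) = 0.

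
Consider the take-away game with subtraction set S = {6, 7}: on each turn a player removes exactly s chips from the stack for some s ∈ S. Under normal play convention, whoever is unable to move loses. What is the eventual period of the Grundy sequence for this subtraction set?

G(0) = 0
G(1) = mex{} = 0
G(2) = mex{} = 0
G(3) = mex{} = 0
G(4) = mex{} = 0
G(5) = mex{} = 0
G(6) = mex{0} = 1
G(7) = mex{0,0} = 1
G(8) = mex{0,0} = 1
G(9) = mex{0,0} = 1
G(10) = mex{0,0} = 1
G(11) = mex{0,0} = 1
G(12) = mex{1,0} = 2
G(13) = mex{1,1} = 0
G(14) = mex{1,1} = 0
G(15) = mex{1,1} = 0
G(16) = mex{1,1} = 0
G(17) = mex{1,1} = 0
G(18) = mex{2,1} = 0
G(19) = mex{0,2} = 1
G(20) = mex{0,0} = 1
G(21) = mex{0,0} = 1
G(22) = mex{0,0} = 1
G(23) = mex{0,0} = 1
G(24) = mex{0,0} = 1
G(25) = mex{1,0} = 2
G(26) = mex{1,1} = 0
G(27) = mex{1,1} = 0
G(n+13) = G(n) holds for n = 0,…,6 (a full window of length max(S) = 7), so the sequence is purely periodic with period 13.

13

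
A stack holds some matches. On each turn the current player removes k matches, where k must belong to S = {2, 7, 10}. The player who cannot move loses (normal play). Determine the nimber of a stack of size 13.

G(0) = 0
G(1) = mex{} = 0
G(2) = mex{0} = 1
G(3) = mex{0} = 1
G(4) = mex{1} = 0
G(5) = mex{1} = 0
G(6) = mex{0} = 1
G(7) = mex{0,0} = 1
G(8) = mex{1,0} = 2
G(9) = mex{1,1} = 0
G(10) = mex{2,1,0} = 3
G(11) = mex{0,0,0} = 1
G(12) = mex{3,0,1} = 2
G(13) = mex{1,1,1} = 0

0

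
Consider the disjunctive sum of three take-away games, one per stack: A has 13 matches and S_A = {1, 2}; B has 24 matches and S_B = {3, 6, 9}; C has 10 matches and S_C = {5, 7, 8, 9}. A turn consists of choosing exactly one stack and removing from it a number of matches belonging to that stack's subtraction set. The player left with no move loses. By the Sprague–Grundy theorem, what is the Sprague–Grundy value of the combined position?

Stack A, S = {1, 2}:
n :  0  1  2  3  4  5  6  7  8  9 10 11 12 13
G :  0  1  2  0  1  2  0  1  2  0  1  2  0  1
G_A(13) = 1.
Stack B, S = {3, 6, 9}:
n :  0  1  2  3  4  5  6  7  8  9 10 11 12 13 14 15 16 17 18 19 20 21 22 23 24
G :  0  0  0  1  1  1  2  2  2  3  3  3  0  0  0  1  1  1  2  2  2  3  3  3  0
G_B(24) = 0.
Stack C, S = {5, 7, 8, 9}:
n :  0  1  2  3  4  5  6  7  8  9 10
G :  0  0  0  0  0  1  1  1  1  1  2
G_C(10) = 2.
Combined Grundy value = 1 ⊕ 0 ⊕ 2 = 3.

3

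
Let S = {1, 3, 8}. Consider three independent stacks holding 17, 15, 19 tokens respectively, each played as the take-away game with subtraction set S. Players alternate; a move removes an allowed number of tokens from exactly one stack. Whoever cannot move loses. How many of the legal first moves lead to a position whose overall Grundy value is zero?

All stacks use S = {1, 3, 8}:
n :  0  1  2  3  4  5  6  7  8  9 10 11 12 13 14 15 16 17 18 19
G :  0  1  0  1  0  1  0  1  2  3  2  0  1  0  1  0  1  0  1  2
Stack A: G(17) = 0.
Stack B: G(15) = 0.
Stack C: G(19) = 2.
Combined Grundy value = 0 ⊕ 0 ⊕ 2 = 2.
A winning move leaves total XOR = 0, i.e. changes one component's Grundy value g to g ⊕ X where X is the current total.
Stack A: need g' = 0⊕2 = 2. Options: 17−1→G=1, 17−3→G=1, 17−8→G=3. Hits: 0.
Stack B: need g' = 0⊕2 = 2. Options: 15−1→G=1, 15−3→G=1, 15−8→G=1. Hits: 0.
Stack C: need g' = 2⊕2 = 0. Options: 19−1→G=1, 19−3→G=1, 19−8→G=0. Hits: 1.

1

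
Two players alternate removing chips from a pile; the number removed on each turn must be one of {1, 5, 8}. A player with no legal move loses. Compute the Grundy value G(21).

n :  0  1  2  3  4  5  6  7  8  9 10 11 12 13 14 15 16 17 18 19 20 21
G :  0  1  0  1  0  1  0  1  2  3  2  3  2  0  1  0  1  0  1  0  1  2

2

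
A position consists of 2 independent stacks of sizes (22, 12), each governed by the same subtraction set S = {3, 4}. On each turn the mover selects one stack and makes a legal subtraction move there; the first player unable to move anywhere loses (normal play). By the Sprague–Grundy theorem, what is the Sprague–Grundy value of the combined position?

All stacks use S = {3, 4}:
n :  0  1  2  3  4  5  6  7  8  9 10 11 12 13 14 15 16 17 18 19 20 21 22
G :  0  0  0  1  1  1  2  0  0  0  1  1  1  2  0  0  0  1  1  1  2  0  0
Stack A: G(22) = 0.
Stack B: G(12) = 1.
Combined Grundy value = 0 ⊕ 1 = 1.

1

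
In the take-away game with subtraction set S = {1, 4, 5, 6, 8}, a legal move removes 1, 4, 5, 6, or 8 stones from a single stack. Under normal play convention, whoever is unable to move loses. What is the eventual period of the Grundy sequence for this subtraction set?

n :  0  1  2  3  4  5  6  7  8  9 10 11 12 13 14 15 16 17 18 19
G :  0  1  0  1  2  3  2  3  4  0  1  0  1  2  3  2  3  4  0  1
G(n+9) = G(n) holds for n = 0,…,7 (a full window of length max(S) = 8), so the sequence is purely periodic with period 9.

9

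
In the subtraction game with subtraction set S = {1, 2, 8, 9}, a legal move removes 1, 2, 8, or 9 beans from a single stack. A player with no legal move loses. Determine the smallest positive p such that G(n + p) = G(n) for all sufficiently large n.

n :  0  1  2  3  4  5  6  7  8  9 10 11 12 13 14 15 16 17 18 19 20 21
G :  0  1  2  0  1  2  0  1  2  3  0  1  2  0  1  2  0  1  2  3  0  1
G(n+10) = G(n) holds for n = 0,…,8 (a full window of length max(S) = 9), so the sequence is purely periodic with period 10.

10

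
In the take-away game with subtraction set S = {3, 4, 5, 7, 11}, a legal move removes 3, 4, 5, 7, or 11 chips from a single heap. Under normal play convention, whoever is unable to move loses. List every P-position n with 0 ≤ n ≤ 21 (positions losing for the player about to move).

0, 1, 2, 10, 16, 18

G(0) = 0
G(1) = mex{} = 0
G(2) = mex{} = 0
G(3) = mex{0} = 1
G(4) = mex{0,0} = 1
G(5) = mex{0,0,0} = 1
G(6) = mex{1,0,0} = 2
G(7) = mex{1,1,0,0} = 2
G(8) = mex{1,1,1,0} = 2
G(9) = mex{2,1,1,0} = 3
G(10) = mex{2,2,1,1} = 0
G(11) = mex{2,2,2,1,0} = 3
G(12) = mex{3,2,2,1,0} = 4
G(13) = mex{0,3,2,2,0} = 1
G(14) = mex{3,0,3,2,1} = 4
G(15) = mex{4,3,0,2,1} = 5
G(16) = mex{1,4,3,3,1} = 0
G(17) = mex{4,1,4,0,2} = 3
G(18) = mex{5,4,1,3,2} = 0
G(19) = mex{0,5,4,4,2} = 1
G(20) = mex{3,0,5,1,3} = 2
G(21) = mex{0,3,0,4,0} = 1
P-positions are exactly the n with G(n) = 0.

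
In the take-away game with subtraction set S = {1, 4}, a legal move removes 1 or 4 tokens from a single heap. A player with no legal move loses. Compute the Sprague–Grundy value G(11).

G(0) = 0
G(1) = mex{0} = 1
G(2) = mex{1} = 0
G(3) = mex{0} = 1
G(4) = mex{1,0} = 2
G(5) = mex{2,1} = 0
G(6) = mex{0,0} = 1
G(7) = mex{1,1} = 0
G(8) = mex{0,2} = 1
G(9) = mex{1,0} = 2
G(10) = mex{2,1} = 0
G(11) = mex{0,0} = 1

1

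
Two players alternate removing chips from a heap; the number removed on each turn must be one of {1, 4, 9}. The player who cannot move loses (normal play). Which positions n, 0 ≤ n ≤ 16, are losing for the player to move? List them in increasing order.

G(0) = 0
G(1) = mex{0} = 1
G(2) = mex{1} = 0
G(3) = mex{0} = 1
G(4) = mex{1,0} = 2
G(5) = mex{2,1} = 0
G(6) = mex{0,0} = 1
G(7) = mex{1,1} = 0
G(8) = mex{0,2} = 1
G(9) = mex{1,0,0} = 2
G(10) = mex{2,1,1} = 0
G(11) = mex{0,0,0} = 1
G(12) = mex{1,1,1} = 0
G(13) = mex{0,2,2} = 1
G(14) = mex{1,0,0} = 2
G(15) = mex{2,1,1} = 0
G(16) = mex{0,0,0} = 1
P-positions are exactly the n with G(n) = 0.

0, 2, 5, 7, 10, 12, 15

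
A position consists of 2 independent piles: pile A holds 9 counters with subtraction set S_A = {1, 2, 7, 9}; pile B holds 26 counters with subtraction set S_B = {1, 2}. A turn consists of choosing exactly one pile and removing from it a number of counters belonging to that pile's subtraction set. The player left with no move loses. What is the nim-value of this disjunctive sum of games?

Pile A, S = {1, 2, 7, 9}:
G(0) = 0
G(1) = mex{0} = 1
G(2) = mex{1,0} = 2
G(3) = mex{2,1} = 0
G(4) = mex{0,2} = 1
G(5) = mex{1,0} = 2
G(6) = mex{2,1} = 0
G(7) = mex{0,2,0} = 1
G(8) = mex{1,0,1} = 2
G(9) = mex{2,1,2,0} = 3
G_A(9) = 3.
Pile B, S = {1, 2}:
n :  0  1  2  3  4  5  6  7  8  9 10 11 12 13 14 15 16 17 18 19 20 21 22 23 24 25 26
G :  0  1  2  0  1  2  0  1  2  0  1  2  0  1  2  0  1  2  0  1  2  0  1  2  0  1  2
G_B(26) = 2.
Combined Grundy value = 3 ⊕ 2 = 1.

1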